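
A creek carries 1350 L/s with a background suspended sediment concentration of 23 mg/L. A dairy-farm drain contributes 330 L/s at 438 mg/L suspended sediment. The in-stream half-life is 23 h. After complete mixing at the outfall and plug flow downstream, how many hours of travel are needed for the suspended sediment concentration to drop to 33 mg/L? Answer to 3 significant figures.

Conservation of mass: C = (1350·23.00 + 330.0·438.0) / 1680 = 175600/1680 = 104.5 mg/L.
Half-life 23 h → k = ln 2 / 23 = 0.03014 h⁻¹ = 0.7233 d⁻¹.
104.5·exp(−k·t) = 33 → t = ln(104.5/33)/k = 137700 s = 38.25 h.

38.3 h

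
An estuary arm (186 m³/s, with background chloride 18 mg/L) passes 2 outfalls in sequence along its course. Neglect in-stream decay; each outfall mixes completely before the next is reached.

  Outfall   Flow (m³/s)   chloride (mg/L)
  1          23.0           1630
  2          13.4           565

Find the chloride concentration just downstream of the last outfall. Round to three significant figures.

218 mg/L

After outfall 1: Q = 186.0 + 23.00 = 209.0 m³/s; C = (186.0·18.00 + 23.00·1630)/209.0 = 195.4 mg/L.
After outfall 2: Q = 209.0 + 13.40 = 222.4 m³/s; C = (209.0·195.4 + 13.40·565.0)/222.4 = 217.7 mg/L.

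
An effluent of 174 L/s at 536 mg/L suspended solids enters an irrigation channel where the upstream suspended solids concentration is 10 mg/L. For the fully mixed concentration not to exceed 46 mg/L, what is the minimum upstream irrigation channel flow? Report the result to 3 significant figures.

2370 L/s

Set C_mix = 46: (Q·10.00 + 174.0·536.0) / (Q + 174.0) = 46
→ Q = 174.0·(536.0 − 46)/(46 − 10.00) = 2368 L/s.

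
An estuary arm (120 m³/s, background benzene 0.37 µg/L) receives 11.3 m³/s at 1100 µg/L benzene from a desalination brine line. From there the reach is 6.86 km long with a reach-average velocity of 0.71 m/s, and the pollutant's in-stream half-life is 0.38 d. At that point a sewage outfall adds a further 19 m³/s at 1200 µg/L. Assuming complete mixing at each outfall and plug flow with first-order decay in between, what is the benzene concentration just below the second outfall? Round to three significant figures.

219 µg/L

Flow-weighted average: C = (120.0·0.3700 + 11.30·1100) / 131.3 = 12470/131.3 = 95.01 µg/L; combined flow 131.3 m³/s.
Travel time t = 6.86·1000 / 0.71 = 9662 s = 2.684 h.
Half-life 0.38 d → k = ln 2 / 0.38 = 1.824 d⁻¹.
First-order decay: C = 95.01·exp(−k·t) = 95.01·0.8155 = 77.48 µg/L.
Second outfall: C = (131.3·77.48 + 19.00·1200)/150.3 = 219.4 µg/L.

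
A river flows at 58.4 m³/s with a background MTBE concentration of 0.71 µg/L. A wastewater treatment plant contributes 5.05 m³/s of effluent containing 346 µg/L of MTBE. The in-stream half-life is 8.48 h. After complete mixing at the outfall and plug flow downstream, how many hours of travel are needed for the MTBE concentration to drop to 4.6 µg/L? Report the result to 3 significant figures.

Flow-weighted average: C = (58.40·0.7100 + 5.050·346.0) / 63.45 = 1789/63.45 = 28.19 µg/L.
Half-life 8.48 h → k = ln 2 / 8.48 = 0.08174 h⁻¹ = 1.962 d⁻¹.
28.19·exp(−k·t) = 4.6 → t = ln(28.19/4.6)/k = 79850 s = 22.18 h.

22.2 h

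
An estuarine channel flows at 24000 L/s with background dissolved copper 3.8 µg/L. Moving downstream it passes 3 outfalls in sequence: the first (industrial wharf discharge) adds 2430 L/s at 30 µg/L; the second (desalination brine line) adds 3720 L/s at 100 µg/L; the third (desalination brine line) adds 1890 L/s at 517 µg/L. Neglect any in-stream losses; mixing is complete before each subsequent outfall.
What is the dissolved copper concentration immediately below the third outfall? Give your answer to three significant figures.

47.2 µg/L

After outfall 1: Q = 24000 + 2430 = 26430 L/s; C = (24000·3.800 + 2430·30.00)/26430 = 6.209 µg/L.
After outfall 2: Q = 26430 + 3720 = 30150 L/s; C = (26430·6.209 + 3720·100.0)/30150 = 17.78 µg/L.
After outfall 3: Q = 30150 + 1890 = 32040 L/s; C = (30150·17.78 + 1890·517.0)/32040 = 47.23 µg/L.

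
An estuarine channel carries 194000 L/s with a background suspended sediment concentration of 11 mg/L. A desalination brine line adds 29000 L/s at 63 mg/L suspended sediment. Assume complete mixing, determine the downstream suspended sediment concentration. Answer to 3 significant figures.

Flow-weighted average: C = (194000·11.00 + 29000·63.00) / 223000 = 3961000/223000 = 17.76 mg/L.

17.8 mg/L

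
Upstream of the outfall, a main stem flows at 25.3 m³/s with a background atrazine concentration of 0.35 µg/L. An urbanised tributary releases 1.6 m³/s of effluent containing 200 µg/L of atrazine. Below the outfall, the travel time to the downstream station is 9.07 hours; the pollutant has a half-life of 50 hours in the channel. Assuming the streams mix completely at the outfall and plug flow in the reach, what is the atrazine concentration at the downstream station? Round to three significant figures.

10.8 µg/L

Mass balance: C = (25.30·0.3500 + 1.600·200.0) / 26.90 = 328.9/26.90 = 12.23 µg/L.
Half-life 50 h → k = ln 2 / 50 = 0.01386 h⁻¹ = 0.3327 d⁻¹.
After decay, C = 12.23 × e^(−kt) = 12.23 × 0.8818 = 10.78 µg/L.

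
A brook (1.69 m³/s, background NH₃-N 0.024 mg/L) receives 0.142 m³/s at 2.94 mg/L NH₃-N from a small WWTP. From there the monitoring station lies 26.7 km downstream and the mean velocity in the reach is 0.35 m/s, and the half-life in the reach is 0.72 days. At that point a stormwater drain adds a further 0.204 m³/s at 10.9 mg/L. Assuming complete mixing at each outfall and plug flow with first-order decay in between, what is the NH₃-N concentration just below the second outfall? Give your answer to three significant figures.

1.19 mg/L

Mass balance: C = (1.690·0.02400 + 0.1420·2.940) / 1.832 = 0.4580/1.832 = 0.2500 mg/L; combined flow 1.832 m³/s.
Travel time t = 26.7·1000 / 0.35 = 76290 s = 21.19 h.
Half-life 0.72 d → k = ln 2 / 0.72 = 0.9627 d⁻¹.
Applying C = C₀e^(−kt): 0.2500 × 0.4274 = 0.1069 mg/L.
At the second outfall, C = (1.832·0.1069 + 0.2040·10.90) / (1.832 + 0.2040) = 1.188 mg/L.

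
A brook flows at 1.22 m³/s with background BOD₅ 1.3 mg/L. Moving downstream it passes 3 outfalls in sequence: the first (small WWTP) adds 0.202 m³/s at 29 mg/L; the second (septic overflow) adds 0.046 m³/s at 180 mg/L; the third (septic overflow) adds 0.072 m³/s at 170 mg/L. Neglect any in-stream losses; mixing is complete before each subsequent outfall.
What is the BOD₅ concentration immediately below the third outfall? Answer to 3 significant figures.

After outfall 1: Q = 1.220 + 0.2020 = 1.422 m³/s; C = (1.220·1.300 + 0.2020·29.00)/1.422 = 5.235 mg/L.
After outfall 2: Q = 1.422 + 0.04600 = 1.468 m³/s; C = (1.422·5.235 + 0.04600·180.0)/1.468 = 10.71 mg/L.
After outfall 3: Q = 1.468 + 0.07200 = 1.540 m³/s; C = (1.468·10.71 + 0.07200·170.0)/1.540 = 18.16 mg/L.

18.2 mg/L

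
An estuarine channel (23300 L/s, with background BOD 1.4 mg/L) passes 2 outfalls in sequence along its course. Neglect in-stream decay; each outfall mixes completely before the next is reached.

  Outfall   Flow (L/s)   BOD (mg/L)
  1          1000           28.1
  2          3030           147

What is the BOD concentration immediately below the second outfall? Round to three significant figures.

After outfall 1: Q = 23300 + 1000 = 24300 L/s; C = (23300·1.400 + 1000·28.10)/24300 = 2.499 mg/L.
After outfall 2: Q = 24300 + 3030 = 27330 L/s; C = (24300·2.499 + 3030·147.0)/27330 = 18.52 mg/L.

18.5 mg/L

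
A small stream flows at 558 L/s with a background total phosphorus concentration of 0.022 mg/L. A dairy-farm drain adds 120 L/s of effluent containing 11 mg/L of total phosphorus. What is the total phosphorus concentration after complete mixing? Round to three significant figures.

Flow-weighted average: C = (558.0·0.02200 + 120.0·11.00) / 678.0 = 1332/678.0 = 1.965 mg/L.

1.97 mg/L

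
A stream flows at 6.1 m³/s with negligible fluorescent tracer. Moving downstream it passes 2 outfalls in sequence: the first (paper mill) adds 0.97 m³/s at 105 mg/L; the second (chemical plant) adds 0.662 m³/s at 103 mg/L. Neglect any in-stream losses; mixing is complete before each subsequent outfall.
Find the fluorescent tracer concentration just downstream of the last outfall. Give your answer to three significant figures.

After outfall 1: Q = 6.100 + 0.9700 = 7.070 m³/s; C = (6.100·0 + 0.9700·105.0)/7.070 = 14.41 mg/L.
After outfall 2: Q = 7.070 + 0.6620 = 7.732 m³/s; C = (7.070·14.41 + 0.6620·103.0)/7.732 = 21.99 mg/L.

22.0 mg/L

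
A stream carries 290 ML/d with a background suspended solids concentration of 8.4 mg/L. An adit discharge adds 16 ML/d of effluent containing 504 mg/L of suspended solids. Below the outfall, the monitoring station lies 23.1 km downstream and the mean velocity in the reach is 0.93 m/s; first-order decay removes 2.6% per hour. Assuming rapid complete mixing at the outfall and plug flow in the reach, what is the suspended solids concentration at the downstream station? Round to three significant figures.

After mixing, C = (290.0·8.400 + 16.00·504.0) / 306.0 = 10500/306.0 = 34.31 mg/L.
Travel time t = 23.1·1000 / 0.93 = 24840 s = 6.900 h.
2.6%/h lost → k = −ln(1 − 0.026) = 0.02634 h⁻¹.
After decay, C = 34.31 × e^(−kt) = 34.31 × 0.8338 = 28.61 mg/L.

28.6 mg/L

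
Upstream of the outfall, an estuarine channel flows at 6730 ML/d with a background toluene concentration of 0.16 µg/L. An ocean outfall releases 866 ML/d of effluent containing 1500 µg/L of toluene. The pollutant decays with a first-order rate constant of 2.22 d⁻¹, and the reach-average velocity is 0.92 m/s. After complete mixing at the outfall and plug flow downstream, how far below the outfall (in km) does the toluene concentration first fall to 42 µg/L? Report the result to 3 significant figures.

After mixing, C = (6730·0.1600 + 866.0·1500) / 7596 = 1300000/7596 = 171.2 µg/L.
Set 171.2·exp(−k·t) = 42 → t = ln(171.2/42)/k = 54680 s = 15.19 h.
Distance = v·t = 0.92·54680 = 50300 m = 50.30 km.

50.3 km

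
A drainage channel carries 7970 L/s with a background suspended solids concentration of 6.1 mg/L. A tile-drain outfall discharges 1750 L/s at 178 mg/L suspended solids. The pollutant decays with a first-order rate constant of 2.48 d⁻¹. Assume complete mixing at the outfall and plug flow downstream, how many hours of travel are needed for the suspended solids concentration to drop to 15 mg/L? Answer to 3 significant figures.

8.75 h

Mixed concentration C = ΣQC/ΣQ = (7970·6.100 + 1750·178.0) / 9720 = 360100/9720 = 37.05 mg/L.
37.05·exp(−k·t) = 15 → t = ln(37.05/15)/k = 31500 s = 8.750 h.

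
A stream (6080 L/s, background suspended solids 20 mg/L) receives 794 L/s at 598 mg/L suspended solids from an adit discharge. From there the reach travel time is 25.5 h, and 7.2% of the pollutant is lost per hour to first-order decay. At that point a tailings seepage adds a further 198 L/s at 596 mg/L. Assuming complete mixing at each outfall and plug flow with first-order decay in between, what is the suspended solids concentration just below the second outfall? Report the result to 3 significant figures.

29.2 mg/L

Conservation of mass: C = (6080·20.00 + 794.0·598.0) / 6874 = 596400/6874 = 86.76 mg/L; combined flow 6874 L/s.
7.2%/h lost → k = −ln(1 − 0.072) = 0.07472 h⁻¹.
Applying C = C₀e^(−kt): 86.76 × 0.1488 = 12.91 mg/L.
Second outfall: C = (6874·12.91 + 198.0·596.0)/7072 = 29.23 mg/L.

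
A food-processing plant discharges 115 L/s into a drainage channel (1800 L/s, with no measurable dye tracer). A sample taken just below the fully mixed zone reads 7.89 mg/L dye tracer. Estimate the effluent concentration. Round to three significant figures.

Mass balance: 1800·0 + 115.0·Cₑ = 1915·7.890
→ Cₑ = (1915·7.890 − 1800·0) / 115.0 = 131.4 mg/L.

131 mg/L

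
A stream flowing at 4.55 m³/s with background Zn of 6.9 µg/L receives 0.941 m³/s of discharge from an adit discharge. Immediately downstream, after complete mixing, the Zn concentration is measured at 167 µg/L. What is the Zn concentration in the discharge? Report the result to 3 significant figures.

941 µg/L

Mass balance: 4.550·6.900 + 0.9410·Cₑ = 5.491·167.0
→ Cₑ = (5.491·167.0 − 4.550·6.900) / 0.9410 = 941.1 µg/L.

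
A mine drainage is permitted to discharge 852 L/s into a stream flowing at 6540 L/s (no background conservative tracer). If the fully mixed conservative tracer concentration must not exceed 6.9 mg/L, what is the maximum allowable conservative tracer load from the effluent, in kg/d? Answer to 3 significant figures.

Mass balance at the limit: 6540·0 + 852.0·Cₑ = 7392·6.9 → Cₑ = 59.86 mg/L.
852.0 L/s = 0.8520 m³/s. Load = 0.8520 m³/s × 59.86 g/m³ × 86 400 s/d = 4407 kg/d.

4410 kg/d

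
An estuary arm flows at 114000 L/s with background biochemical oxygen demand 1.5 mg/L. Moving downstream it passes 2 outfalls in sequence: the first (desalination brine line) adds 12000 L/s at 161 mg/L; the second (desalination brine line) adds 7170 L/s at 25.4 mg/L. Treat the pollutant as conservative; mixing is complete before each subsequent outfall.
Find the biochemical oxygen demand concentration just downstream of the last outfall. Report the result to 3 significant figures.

17.2 mg/L

After outfall 1: Q = 114000 + 12000 = 126000 L/s; C = (114000·1.500 + 12000·161.0)/126000 = 16.69 mg/L.
After outfall 2: Q = 126000 + 7170 = 133200 L/s; C = (126000·16.69 + 7170·25.40)/133200 = 17.16 mg/L.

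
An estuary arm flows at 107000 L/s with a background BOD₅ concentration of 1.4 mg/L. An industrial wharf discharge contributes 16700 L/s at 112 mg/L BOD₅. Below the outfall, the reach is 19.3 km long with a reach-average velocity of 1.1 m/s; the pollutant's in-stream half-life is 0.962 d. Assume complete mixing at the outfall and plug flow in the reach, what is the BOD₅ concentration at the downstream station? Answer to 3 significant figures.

14.1 mg/L

Conservation of mass: C = (107000·1.400 + 16700·112.0) / 123700 = 2020000/123700 = 16.33 mg/L.
Travel time t = 19.3·1000 / 1.1 = 17550 s = 4.874 h.
Half-life 0.962 d → k = ln 2 / 0.962 = 0.7205 d⁻¹.
Applying C = C₀e^(−kt): 16.33 × 0.8639 = 14.11 mg/L.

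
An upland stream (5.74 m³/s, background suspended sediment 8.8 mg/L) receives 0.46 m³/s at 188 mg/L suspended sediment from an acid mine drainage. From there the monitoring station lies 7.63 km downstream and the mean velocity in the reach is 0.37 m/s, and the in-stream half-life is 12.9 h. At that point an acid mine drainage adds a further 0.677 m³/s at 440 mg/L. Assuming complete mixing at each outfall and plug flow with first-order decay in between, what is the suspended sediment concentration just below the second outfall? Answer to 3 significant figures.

Flow-weighted average: C = (5.740·8.800 + 0.4600·188.0) / 6.200 = 137.0/6.200 = 22.10 mg/L; combined flow 6.200 m³/s.
Travel time t = 7.63·1000 / 0.37 = 20620 s = 5.728 h.
Half-life 12.9 h → k = ln 2 / 12.9 = 0.05373 h⁻¹ = 1.290 d⁻¹.
Applying C = C₀e^(−kt): 22.10 × 0.7351 = 16.24 mg/L.
Second outfall: C = (6.200·16.24 + 0.6770·440.0)/6.877 = 57.96 mg/L.

58.0 mg/L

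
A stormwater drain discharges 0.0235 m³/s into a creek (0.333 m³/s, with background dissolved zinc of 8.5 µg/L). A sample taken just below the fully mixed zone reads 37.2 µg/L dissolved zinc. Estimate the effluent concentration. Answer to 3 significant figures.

Mass balance: 0.3330·8.500 + 0.02350·Cₑ = 0.3565·37.20
→ Cₑ = (0.3565·37.20 − 0.3330·8.500) / 0.02350 = 443.9 µg/L.

444 µg/L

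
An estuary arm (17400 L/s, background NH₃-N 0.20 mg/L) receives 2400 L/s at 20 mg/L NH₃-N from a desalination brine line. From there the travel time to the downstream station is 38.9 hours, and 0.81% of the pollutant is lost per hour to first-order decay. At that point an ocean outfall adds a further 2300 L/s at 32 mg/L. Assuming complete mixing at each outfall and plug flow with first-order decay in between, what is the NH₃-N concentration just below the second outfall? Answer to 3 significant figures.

Mass balance: C = (17400·0.2000 + 2400·20.00) / 19800 = 51480/19800 = 2.600 mg/L; combined flow 19800 L/s.
0.81%/h lost → k = −ln(1 − 0.0081) = 0.008133 h⁻¹.
Applying C = C₀e^(−kt): 2.600 × 0.7288 = 1.895 mg/L.
At the second outfall, C = (19800·1.895 + 2300·32.00) / (19800 + 2300) = 5.028 mg/L.

5.03 mg/L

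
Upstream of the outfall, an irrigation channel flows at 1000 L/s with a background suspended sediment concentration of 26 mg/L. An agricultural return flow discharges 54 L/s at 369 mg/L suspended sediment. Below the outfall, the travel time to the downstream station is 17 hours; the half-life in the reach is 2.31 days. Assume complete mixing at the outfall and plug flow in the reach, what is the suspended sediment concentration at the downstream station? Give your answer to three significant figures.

Conservation of mass: C = (1000·26.00 + 54.00·369.0) / 1054 = 45930/1054 = 43.57 mg/L.
Half-life 2.31 d → k = ln 2 / 2.31 = 0.3001 d⁻¹.
Decay over the reach: 43.57·exp(−kt) = 43.57·0.8085 = 35.23 mg/L.

35.2 mg/L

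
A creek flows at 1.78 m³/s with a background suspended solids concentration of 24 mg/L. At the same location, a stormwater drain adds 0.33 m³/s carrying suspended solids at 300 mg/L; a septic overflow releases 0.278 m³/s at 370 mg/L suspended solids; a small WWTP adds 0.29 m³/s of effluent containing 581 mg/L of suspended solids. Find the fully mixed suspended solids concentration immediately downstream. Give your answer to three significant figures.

154 mg/L

After mixing, C = (1.780·24.00 + 0.3300·300.0 + 0.2780·370.0 + 0.2900·581.0) / 2.678 = 413.1/2.678 = 154.2 mg/L.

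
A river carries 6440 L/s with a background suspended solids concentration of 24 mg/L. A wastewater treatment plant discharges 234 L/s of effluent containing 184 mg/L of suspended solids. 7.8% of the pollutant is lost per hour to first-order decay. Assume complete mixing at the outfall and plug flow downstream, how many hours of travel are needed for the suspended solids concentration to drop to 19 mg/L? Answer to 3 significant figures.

5.46 h

Flow-weighted average: C = (6440·24.00 + 234.0·184.0) / 6674 = 197600/6674 = 29.61 mg/L.
7.8%/h lost → k = −ln(1 − 0.078) = 0.08121 h⁻¹.
29.61·exp(−k·t) = 19 → t = ln(29.61/19)/k = 19670 s = 5.463 h.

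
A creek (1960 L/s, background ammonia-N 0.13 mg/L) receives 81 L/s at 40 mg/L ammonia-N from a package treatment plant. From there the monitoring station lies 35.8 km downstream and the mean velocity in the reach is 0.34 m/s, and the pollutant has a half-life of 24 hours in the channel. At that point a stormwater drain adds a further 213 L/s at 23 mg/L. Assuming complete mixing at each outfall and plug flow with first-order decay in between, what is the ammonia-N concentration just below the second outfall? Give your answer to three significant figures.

Mixed concentration C = ΣQC/ΣQ = (1960·0.1300 + 81.00·40.00) / 2041 = 3495/2041 = 1.712 mg/L; combined flow 2041 L/s.
Travel time t = 35.8·1000 / 0.34 = 105300 s = 29.25 h.
Half-life 24 h → k = ln 2 / 24 = 0.02888 h⁻¹ = 0.6931 d⁻¹.
Decay over the reach: 1.712·exp(−kt) = 1.712·0.4297 = 0.7357 mg/L.
Second outfall: C = (2041·0.7357 + 213.0·23.00)/2254 = 2.840 mg/L.

2.84 mg/L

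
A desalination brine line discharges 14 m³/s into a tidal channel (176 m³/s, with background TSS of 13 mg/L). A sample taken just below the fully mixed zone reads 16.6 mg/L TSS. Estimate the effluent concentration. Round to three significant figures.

61.9 mg/L

Mass balance: 176.0·13.00 + 14.00·Cₑ = 190.0·16.60
→ Cₑ = (190.0·16.60 − 176.0·13.00) / 14.00 = 61.86 mg/L.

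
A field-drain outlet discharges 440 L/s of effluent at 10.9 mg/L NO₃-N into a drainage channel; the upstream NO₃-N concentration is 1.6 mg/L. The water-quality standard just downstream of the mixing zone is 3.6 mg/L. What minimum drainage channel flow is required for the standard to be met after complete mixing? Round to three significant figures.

1610 L/s

Set C_mix = 3.6: (Q·1.600 + 440.0·10.90) / (Q + 440.0) = 3.6
→ Q = 440.0·(10.90 − 3.6)/(3.6 − 1.600) = 1606 L/s.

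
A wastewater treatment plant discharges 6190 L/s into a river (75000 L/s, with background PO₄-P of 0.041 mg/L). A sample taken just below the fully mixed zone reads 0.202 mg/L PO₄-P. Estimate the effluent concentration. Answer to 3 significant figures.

Mass balance: 75000·0.04100 + 6190·Cₑ = 81190·0.2020
→ Cₑ = (81190·0.2020 − 75000·0.04100) / 6190 = 2.153 mg/L.

2.15 mg/L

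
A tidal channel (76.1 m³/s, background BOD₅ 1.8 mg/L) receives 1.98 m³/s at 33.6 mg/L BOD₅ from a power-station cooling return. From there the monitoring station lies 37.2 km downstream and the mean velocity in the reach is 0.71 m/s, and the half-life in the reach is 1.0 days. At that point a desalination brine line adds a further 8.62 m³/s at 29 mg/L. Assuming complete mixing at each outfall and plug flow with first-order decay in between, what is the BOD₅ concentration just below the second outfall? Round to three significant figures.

Mixed concentration C = ΣQC/ΣQ = (76.10·1.800 + 1.980·33.60) / 78.08 = 203.5/78.08 = 2.606 mg/L; combined flow 78.08 m³/s.
Travel time t = 37.2·1000 / 0.71 = 52390 s = 14.55 h.
Half-life 1.0 d → k = ln 2 / 1.0 = 0.6931 d⁻¹.
After decay, C = 2.606 × e^(−kt) = 2.606 × 0.6568 = 1.712 mg/L.
At the second outfall, C = (78.08·1.712 + 8.620·29.00) / (78.08 + 8.620) = 4.425 mg/L.

4.43 mg/L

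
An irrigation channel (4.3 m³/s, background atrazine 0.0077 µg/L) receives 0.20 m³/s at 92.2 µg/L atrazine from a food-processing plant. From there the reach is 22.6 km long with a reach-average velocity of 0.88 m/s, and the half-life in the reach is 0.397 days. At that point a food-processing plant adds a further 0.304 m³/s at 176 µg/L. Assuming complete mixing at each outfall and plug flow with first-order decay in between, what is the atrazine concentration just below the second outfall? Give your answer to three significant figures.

Conservation of mass: C = (4.300·0.007700 + 0.2000·92.20) / 4.500 = 18.47/4.500 = 4.105 µg/L; combined flow 4.500 m³/s.
Travel time t = 22.6·1000 / 0.88 = 25680 s = 7.134 h.
Half-life 0.397 d → k = ln 2 / 0.397 = 1.746 d⁻¹.
First-order decay: C = 4.105·exp(−k·t) = 4.105·0.5951 = 2.443 µg/L.
Second outfall: C = (4.500·2.443 + 0.3040·176.0)/4.804 = 13.43 µg/L.

13.4 µg/L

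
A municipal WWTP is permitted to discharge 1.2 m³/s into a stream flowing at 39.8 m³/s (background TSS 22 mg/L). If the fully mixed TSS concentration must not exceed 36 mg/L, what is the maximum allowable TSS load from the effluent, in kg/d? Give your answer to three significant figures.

51900 kg/d

Mass balance at the limit: 39.80·22.00 + 1.200·Cₑ = 41.00·36 → Cₑ = 500.3 mg/L.
Load = 1.200 m³/s × 500.3 g/m³ × 86 400 s/d = 51870 kg/d.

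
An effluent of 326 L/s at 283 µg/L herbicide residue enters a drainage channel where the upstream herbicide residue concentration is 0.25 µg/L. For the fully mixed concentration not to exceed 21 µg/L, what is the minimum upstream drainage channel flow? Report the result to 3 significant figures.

Set C_mix = 21: (Q·0.2500 + 326.0·283.0) / (Q + 326.0) = 21
→ Q = 326.0·(283.0 − 21)/(21 − 0.2500) = 4116 L/s.

4120 L/s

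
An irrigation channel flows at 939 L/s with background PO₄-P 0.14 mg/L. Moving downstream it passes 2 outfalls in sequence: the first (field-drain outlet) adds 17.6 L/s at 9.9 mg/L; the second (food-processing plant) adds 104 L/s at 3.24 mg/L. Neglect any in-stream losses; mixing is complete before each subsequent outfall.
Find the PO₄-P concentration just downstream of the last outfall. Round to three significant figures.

Outfall 1: combined Q = 956.6 L/s; C = (939.0·0.1400 + 17.60·9.900)/956.6 = 0.3196 mg/L.
Outfall 2: combined Q = 1061 L/s; C = (956.6·0.3196 + 104.0·3.240)/1061 = 0.6059 mg/L.

0.606 mg/L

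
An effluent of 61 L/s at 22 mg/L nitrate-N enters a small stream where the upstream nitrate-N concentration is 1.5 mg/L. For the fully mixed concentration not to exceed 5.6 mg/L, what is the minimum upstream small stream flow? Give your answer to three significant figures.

244 L/s

Set C_mix = 5.6: (Q·1.500 + 61.00·22.00) / (Q + 61.00) = 5.6
→ Q = 61.00·(22.00 − 5.6)/(5.6 − 1.500) = 244.0 L/s.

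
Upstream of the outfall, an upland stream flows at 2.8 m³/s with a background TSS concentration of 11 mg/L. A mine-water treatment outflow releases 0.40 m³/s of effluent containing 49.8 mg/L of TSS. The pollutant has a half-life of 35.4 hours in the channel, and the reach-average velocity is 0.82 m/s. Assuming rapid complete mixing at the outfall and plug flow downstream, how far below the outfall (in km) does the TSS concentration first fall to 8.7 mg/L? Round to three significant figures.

After mixing, C = (2.800·11.00 + 0.4000·49.80) / 3.200 = 50.72/3.200 = 15.85 mg/L.
Half-life 35.4 h → k = ln 2 / 35.4 = 0.01958 h⁻¹ = 0.4699 d⁻¹.
Set 15.85·exp(−k·t) = 8.7 → t = ln(15.85/8.7)/k = 110300 s = 30.64 h.
Distance = v·t = 0.82·110300 = 90430 m = 90.43 km.

90.4 km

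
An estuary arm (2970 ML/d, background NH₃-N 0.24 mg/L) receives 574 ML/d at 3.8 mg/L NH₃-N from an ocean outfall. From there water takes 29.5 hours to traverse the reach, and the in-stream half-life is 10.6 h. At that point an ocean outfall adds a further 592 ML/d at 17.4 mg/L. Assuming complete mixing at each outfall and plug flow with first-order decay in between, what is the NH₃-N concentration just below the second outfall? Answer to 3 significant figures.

Mixed concentration C = ΣQC/ΣQ = (2970·0.2400 + 574.0·3.800) / 3544 = 2894/3544 = 0.8166 mg/L; combined flow 3544 ML/d.
Half-life 10.6 h → k = ln 2 / 10.6 = 0.06539 h⁻¹ = 1.569 d⁻¹.
First-order decay: C = 0.8166·exp(−k·t) = 0.8166·0.1453 = 0.1186 mg/L.
Second outfall: C = (3544·0.1186 + 592.0·17.40)/4136 = 2.592 mg/L.

2.59 mg/L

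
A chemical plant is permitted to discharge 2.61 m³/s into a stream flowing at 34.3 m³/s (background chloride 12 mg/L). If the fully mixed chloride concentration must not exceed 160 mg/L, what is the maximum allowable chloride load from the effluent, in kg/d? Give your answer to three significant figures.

475000 kg/d

Mass balance at the limit: 34.30·12.00 + 2.610·Cₑ = 36.91·160 → Cₑ = 2105 mg/L.
Load = 2.610 m³/s × 2105 g/m³ × 86 400 s/d = 474700 kg/d.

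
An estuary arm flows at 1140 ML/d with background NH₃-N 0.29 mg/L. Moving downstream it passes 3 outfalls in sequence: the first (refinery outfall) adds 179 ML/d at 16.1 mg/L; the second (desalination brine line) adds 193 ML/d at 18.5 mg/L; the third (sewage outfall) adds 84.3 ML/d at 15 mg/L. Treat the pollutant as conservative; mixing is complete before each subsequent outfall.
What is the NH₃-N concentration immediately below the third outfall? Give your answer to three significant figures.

5.04 mg/L

After outfall 1: Q = 1140 + 179.0 = 1319 ML/d; C = (1140·0.2900 + 179.0·16.10)/1319 = 2.436 mg/L.
After outfall 2: Q = 1319 + 193.0 = 1512 ML/d; C = (1319·2.436 + 193.0·18.50)/1512 = 4.486 mg/L.
After outfall 3: Q = 1512 + 84.30 = 1596 ML/d; C = (1512·4.486 + 84.30·15.00)/1596 = 5.041 mg/L.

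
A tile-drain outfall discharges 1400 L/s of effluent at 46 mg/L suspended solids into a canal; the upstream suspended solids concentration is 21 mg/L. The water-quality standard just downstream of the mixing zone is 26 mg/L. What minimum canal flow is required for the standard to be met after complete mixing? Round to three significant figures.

Set C_mix = 26: (Q·21.00 + 1400·46.00) / (Q + 1400) = 26
→ Q = 1400·(46.00 − 26)/(26 − 21.00) = 5600 L/s.

5600 L/s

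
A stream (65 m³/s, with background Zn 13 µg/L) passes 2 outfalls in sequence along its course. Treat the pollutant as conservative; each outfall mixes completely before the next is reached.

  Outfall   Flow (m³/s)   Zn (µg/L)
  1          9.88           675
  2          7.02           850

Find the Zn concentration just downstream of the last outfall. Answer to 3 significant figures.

165 µg/L

Outfall 1: combined Q = 74.88 m³/s; C = (65.00·13.00 + 9.880·675.0)/74.88 = 100.3 µg/L.
Outfall 2: combined Q = 81.90 m³/s; C = (74.88·100.3 + 7.020·850.0)/81.90 = 164.6 µg/L.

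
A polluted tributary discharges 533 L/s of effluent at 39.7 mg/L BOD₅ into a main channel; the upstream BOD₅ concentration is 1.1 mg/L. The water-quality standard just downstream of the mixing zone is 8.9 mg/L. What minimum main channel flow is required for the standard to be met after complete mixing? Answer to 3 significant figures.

2100 L/s

Set C_mix = 8.9: (Q·1.100 + 533.0·39.70) / (Q + 533.0) = 8.9
→ Q = 533.0·(39.70 − 8.9)/(8.9 − 1.100) = 2105 L/s.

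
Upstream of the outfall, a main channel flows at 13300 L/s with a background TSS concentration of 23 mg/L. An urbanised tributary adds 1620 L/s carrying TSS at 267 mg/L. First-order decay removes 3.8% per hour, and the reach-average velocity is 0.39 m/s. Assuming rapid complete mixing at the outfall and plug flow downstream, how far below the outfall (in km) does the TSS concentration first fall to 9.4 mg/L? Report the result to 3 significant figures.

After mixing, C = (13300·23.00 + 1620·267.0) / 14920 = 738400/14920 = 49.49 mg/L.
3.8%/h lost → k = −ln(1 − 0.038) = 0.03874 h⁻¹.
Set 49.49·exp(−k·t) = 9.4 → t = ln(49.49/9.4)/k = 154400 s = 42.88 h.
Distance = v·t = 0.39·154400 = 60200 m = 60.20 km.

60.2 km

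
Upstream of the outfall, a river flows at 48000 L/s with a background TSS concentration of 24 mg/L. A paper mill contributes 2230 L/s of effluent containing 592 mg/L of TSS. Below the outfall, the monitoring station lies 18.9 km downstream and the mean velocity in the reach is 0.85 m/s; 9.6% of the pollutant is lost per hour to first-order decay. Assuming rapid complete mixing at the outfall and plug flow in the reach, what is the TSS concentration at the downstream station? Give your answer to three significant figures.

26.4 mg/L

Mixed concentration C = ΣQC/ΣQ = (48000·24.00 + 2230·592.0) / 50230 = 2472000/50230 = 49.22 mg/L.
Travel time t = 18.9·1000 / 0.85 = 22240 s = 6.176 h.
9.6%/h lost → k = −ln(1 − 0.096) = 0.1009 h⁻¹.
First-order decay: C = 49.22·exp(−k·t) = 49.22·0.5361 = 26.39 mg/L.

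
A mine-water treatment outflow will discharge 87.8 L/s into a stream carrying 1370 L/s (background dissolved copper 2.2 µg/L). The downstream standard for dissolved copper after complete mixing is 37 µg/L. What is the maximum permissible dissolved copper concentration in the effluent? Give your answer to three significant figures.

580 µg/L

At the limit, (Qr·Cr + Qe·Cₑ)/(Qr + Qe) = 37:
Cₑ = (1458·37 − 1370·2.200) / 87.80 = 580.0 µg/L.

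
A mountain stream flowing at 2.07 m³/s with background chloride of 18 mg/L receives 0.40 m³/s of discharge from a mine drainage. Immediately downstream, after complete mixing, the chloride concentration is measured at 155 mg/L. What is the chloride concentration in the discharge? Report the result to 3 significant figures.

Mass balance: 2.070·18.00 + 0.4000·Cₑ = 2.470·155.0
→ Cₑ = (2.470·155.0 − 2.070·18.00) / 0.4000 = 864.0 mg/L.

864 mg/L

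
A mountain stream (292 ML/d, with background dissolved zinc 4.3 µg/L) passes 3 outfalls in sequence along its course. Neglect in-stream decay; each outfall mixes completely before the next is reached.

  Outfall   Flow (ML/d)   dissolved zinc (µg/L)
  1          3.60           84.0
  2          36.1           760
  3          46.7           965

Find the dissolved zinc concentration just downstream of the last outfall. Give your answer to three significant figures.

196 µg/L

Outfall 1: combined Q = 295.6 ML/d; C = (292.0·4.300 + 3.600·84.00)/295.6 = 5.271 µg/L.
Outfall 2: combined Q = 331.7 ML/d; C = (295.6·5.271 + 36.10·760.0)/331.7 = 87.41 µg/L.
Outfall 3: combined Q = 378.4 ML/d; C = (331.7·87.41 + 46.70·965.0)/378.4 = 195.7 µg/L.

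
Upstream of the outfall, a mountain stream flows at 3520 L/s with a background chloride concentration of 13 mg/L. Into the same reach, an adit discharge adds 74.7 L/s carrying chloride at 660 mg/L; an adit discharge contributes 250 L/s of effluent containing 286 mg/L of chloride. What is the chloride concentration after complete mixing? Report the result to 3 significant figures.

43.3 mg/L

Mixed concentration C = ΣQC/ΣQ = (3520·13.00 + 74.70·660.0 + 250.0·286.0) / 3845 = 166600/3845 = 43.32 mg/L.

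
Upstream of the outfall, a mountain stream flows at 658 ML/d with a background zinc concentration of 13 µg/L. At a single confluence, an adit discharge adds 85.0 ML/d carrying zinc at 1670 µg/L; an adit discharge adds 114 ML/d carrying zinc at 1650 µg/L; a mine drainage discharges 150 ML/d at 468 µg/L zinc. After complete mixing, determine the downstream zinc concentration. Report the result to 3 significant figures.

406 µg/L

Mixed concentration C = ΣQC/ΣQ = (658.0·13.00 + 85.00·1670 + 114.0·1650 + 150.0·468.0) / 1007 = 408800/1007 = 406.0 µg/L.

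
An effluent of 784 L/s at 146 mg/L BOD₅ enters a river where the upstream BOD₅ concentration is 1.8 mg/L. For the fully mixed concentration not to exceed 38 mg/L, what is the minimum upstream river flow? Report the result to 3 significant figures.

2340 L/s

Set C_mix = 38: (Q·1.800 + 784.0·146.0) / (Q + 784.0) = 38
→ Q = 784.0·(146.0 − 38)/(38 − 1.800) = 2339 L/s.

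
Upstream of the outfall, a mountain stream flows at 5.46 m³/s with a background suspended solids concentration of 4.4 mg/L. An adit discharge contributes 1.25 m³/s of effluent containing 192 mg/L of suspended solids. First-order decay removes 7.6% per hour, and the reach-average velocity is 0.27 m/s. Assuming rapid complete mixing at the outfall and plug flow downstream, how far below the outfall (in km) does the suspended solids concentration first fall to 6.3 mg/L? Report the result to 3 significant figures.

22.5 km

Flow-weighted average: C = (5.460·4.400 + 1.250·192.0) / 6.710 = 264.0/6.710 = 39.35 mg/L.
7.6%/h lost → k = −ln(1 − 0.076) = 0.07904 h⁻¹.
Set 39.35·exp(−k·t) = 6.3 → t = ln(39.35/6.3)/k = 83430 s = 23.18 h.
Distance = v·t = 0.27·83430 = 22530 m = 22.53 km.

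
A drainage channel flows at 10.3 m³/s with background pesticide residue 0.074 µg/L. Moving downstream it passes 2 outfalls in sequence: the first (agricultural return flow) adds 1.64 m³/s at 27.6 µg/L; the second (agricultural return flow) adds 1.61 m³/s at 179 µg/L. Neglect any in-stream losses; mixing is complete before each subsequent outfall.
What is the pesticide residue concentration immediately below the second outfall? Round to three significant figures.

24.7 µg/L

Below outfall 1: Q → 11.94 m³/s, C = (10.30·0.07400 + 1.640·27.60)/11.94 = 3.855 µg/L.
Below outfall 2: Q → 13.55 m³/s, C = (11.94·3.855 + 1.610·179.0)/13.55 = 24.67 µg/L.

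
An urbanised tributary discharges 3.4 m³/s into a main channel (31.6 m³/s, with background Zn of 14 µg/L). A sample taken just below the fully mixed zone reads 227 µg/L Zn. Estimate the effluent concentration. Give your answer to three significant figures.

Mass balance: 31.60·14.00 + 3.400·Cₑ = 35.00·227.0
→ Cₑ = (35.00·227.0 − 31.60·14.00) / 3.400 = 2207 µg/L.

2210 µg/L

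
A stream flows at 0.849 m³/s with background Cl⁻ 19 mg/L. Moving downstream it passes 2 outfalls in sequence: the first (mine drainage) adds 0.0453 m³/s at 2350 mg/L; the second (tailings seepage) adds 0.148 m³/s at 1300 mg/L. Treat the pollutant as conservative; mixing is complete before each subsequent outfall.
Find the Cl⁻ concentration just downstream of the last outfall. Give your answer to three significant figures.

Below outfall 1: Q → 0.8943 m³/s, C = (0.8490·19.00 + 0.04530·2350)/0.8943 = 137.1 mg/L.
Below outfall 2: Q → 1.042 m³/s, C = (0.8943·137.1 + 0.1480·1300)/1.042 = 302.2 mg/L.

302 mg/L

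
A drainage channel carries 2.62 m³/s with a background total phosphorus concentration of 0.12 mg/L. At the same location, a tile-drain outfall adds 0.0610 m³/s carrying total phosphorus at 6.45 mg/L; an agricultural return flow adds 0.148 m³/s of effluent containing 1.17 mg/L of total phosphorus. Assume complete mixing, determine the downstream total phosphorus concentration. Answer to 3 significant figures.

Flow-weighted average: C = (2.620·0.1200 + 0.06100·6.450 + 0.1480·1.170) / 2.829 = 0.8810/2.829 = 0.3114 mg/L.

0.311 mg/L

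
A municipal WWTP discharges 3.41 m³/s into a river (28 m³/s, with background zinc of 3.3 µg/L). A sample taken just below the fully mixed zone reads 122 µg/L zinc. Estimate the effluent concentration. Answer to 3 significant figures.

1100 µg/L

Mass balance: 28.00·3.300 + 3.410·Cₑ = 31.41·122.0
→ Cₑ = (31.41·122.0 − 28.00·3.300) / 3.410 = 1097 µg/L.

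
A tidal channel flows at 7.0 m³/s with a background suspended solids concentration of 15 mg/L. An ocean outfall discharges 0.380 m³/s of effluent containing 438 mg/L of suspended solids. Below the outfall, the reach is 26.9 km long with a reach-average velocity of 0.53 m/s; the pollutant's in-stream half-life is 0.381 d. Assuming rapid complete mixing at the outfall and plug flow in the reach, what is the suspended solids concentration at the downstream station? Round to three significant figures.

12.6 mg/L

Mass balance: C = (7.000·15.00 + 0.3800·438.0) / 7.380 = 271.4/7.380 = 36.78 mg/L.
Travel time t = 26.9·1000 / 0.53 = 50750 s = 14.10 h.
Half-life 0.381 d → k = ln 2 / 0.381 = 1.819 d⁻¹.
Decay over the reach: 36.78·exp(−kt) = 36.78·0.3434 = 12.63 mg/L.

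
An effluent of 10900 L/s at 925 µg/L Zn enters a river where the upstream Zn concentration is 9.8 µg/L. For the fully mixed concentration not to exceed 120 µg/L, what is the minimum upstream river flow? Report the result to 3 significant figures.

Set C_mix = 120: (Q·9.800 + 10900·925.0) / (Q + 10900) = 120
→ Q = 10900·(925.0 − 120)/(120 − 9.800) = 79620 L/s.

79600 L/s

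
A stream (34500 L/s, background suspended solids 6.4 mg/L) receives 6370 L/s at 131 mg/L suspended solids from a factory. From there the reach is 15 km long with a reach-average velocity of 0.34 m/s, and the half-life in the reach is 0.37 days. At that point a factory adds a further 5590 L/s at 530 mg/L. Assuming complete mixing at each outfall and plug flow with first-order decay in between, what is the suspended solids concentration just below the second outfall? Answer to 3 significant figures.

Mixed concentration C = ΣQC/ΣQ = (34500·6.400 + 6370·131.0) / 40870 = 1055000/40870 = 25.82 mg/L; combined flow 40870 L/s.
Travel time t = 15·1000 / 0.34 = 44120 s = 12.25 h.
Half-life 0.37 d → k = ln 2 / 0.37 = 1.873 d⁻¹.
After decay, C = 25.82 × e^(−kt) = 25.82 × 0.3842 = 9.920 mg/L.
Second outfall: C = (40870·9.920 + 5590·530.0)/46460 = 72.50 mg/L.

72.5 mg/L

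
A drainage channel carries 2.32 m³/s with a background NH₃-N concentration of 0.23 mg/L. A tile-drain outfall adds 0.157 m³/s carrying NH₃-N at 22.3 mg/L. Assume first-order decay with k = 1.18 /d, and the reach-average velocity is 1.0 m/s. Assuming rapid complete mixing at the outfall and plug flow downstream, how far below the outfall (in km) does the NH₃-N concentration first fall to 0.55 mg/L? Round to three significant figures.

Flow-weighted average: C = (2.320·0.2300 + 0.1570·22.30) / 2.477 = 4.035/2.477 = 1.629 mg/L.
Set 1.629·exp(−k·t) = 0.55 → t = ln(1.629/0.55)/k = 79500 s = 22.08 h.
Distance = v·t = 1.0·79500 = 79500 m = 79.50 km.

79.5 km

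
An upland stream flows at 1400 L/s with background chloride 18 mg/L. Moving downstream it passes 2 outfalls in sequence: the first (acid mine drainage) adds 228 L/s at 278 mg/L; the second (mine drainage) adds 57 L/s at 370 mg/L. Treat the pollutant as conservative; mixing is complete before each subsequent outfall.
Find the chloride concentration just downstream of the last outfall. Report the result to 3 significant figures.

65.1 mg/L

Outfall 1: combined Q = 1628 L/s; C = (1400·18.00 + 228.0·278.0)/1628 = 54.41 mg/L.
Outfall 2: combined Q = 1685 L/s; C = (1628·54.41 + 57.00·370.0)/1685 = 65.09 mg/L.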